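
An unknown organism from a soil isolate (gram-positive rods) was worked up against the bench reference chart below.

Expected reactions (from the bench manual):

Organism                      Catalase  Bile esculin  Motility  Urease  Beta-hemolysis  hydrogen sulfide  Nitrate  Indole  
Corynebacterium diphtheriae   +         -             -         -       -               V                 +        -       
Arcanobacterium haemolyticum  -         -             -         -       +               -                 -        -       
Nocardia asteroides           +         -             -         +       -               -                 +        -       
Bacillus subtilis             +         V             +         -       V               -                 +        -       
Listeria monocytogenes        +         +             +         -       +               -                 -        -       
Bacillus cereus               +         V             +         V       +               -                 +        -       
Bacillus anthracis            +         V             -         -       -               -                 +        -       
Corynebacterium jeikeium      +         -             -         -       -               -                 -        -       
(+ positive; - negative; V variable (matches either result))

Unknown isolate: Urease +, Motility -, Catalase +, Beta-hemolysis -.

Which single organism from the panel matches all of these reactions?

Nocardia asteroides

Beta-hemolysis -: excludes Arcanobacterium haemolyticum, Listeria monocytogenes, Bacillus cereus — 5 left.
Catalase +: all 5 remaining candidates are consistent.
Urease +: excludes Corynebacterium diphtheriae, Bacillus subtilis, Bacillus anthracis, Corynebacterium jeikeium — 1 left.
Motility -: the one remaining candidate is consistent.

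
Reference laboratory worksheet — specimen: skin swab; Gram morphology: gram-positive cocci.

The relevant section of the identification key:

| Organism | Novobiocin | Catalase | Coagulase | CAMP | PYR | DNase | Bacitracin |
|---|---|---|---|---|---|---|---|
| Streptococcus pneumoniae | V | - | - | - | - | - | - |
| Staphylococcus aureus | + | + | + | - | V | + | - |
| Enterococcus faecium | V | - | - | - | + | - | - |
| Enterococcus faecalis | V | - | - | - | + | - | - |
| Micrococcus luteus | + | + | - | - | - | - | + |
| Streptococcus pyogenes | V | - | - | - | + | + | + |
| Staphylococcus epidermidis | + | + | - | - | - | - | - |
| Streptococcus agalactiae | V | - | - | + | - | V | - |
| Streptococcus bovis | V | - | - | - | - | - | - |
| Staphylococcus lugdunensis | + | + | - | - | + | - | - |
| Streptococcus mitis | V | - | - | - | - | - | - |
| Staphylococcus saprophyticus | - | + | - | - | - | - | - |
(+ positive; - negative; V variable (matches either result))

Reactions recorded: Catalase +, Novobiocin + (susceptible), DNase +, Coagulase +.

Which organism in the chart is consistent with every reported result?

Catalase +: excludes 7 organisms — 5 left.
Coagulase +: excludes Micrococcus luteus, Staphylococcus epidermidis, Staphylococcus lugdunensis, Staphylococcus saprophyticus — 1 left.
Novobiocin +: the one remaining candidate is consistent.
DNase +: the one remaining candidate is consistent.

Staphylococcus aureus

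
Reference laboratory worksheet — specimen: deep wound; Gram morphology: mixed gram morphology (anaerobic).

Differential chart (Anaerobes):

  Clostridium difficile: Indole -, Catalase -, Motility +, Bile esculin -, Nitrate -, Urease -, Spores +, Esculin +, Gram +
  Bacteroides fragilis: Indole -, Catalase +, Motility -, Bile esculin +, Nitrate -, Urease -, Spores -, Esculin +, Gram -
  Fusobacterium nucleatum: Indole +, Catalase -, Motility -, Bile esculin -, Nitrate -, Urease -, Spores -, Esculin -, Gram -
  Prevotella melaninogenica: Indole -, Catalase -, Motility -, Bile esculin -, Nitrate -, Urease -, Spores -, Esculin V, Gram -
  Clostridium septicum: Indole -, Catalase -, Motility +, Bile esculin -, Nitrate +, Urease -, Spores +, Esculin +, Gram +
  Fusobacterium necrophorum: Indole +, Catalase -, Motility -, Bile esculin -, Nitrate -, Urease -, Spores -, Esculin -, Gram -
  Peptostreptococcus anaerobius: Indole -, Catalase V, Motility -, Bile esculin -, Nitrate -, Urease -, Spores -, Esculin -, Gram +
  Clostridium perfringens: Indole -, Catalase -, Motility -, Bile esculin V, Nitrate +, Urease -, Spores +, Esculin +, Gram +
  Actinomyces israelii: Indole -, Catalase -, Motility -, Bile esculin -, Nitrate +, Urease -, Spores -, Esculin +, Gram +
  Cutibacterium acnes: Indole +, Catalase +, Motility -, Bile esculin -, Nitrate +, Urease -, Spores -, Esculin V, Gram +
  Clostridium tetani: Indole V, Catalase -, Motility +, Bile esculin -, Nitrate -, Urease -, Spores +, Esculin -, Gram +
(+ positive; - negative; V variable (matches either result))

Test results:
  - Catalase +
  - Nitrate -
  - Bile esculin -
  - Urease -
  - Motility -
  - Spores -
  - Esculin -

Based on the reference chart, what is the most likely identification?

Bile esculin -: excludes Bacteroides fragilis — 10 left.
Esculin -: excludes Clostridium difficile, Clostridium septicum, Clostridium perfringens, Actinomyces israelii — 6 left.
Spores -: excludes Clostridium tetani — 5 left.
Urease -: all 5 remaining candidates are consistent.
Motility -: all 5 remaining candidates are consistent.
Catalase +: excludes Fusobacterium nucleatum, Prevotella melaninogenica, Fusobacterium necrophorum — 2 left.
Nitrate -: excludes Cutibacterium acnes — 1 left.

Peptostreptococcus anaerobius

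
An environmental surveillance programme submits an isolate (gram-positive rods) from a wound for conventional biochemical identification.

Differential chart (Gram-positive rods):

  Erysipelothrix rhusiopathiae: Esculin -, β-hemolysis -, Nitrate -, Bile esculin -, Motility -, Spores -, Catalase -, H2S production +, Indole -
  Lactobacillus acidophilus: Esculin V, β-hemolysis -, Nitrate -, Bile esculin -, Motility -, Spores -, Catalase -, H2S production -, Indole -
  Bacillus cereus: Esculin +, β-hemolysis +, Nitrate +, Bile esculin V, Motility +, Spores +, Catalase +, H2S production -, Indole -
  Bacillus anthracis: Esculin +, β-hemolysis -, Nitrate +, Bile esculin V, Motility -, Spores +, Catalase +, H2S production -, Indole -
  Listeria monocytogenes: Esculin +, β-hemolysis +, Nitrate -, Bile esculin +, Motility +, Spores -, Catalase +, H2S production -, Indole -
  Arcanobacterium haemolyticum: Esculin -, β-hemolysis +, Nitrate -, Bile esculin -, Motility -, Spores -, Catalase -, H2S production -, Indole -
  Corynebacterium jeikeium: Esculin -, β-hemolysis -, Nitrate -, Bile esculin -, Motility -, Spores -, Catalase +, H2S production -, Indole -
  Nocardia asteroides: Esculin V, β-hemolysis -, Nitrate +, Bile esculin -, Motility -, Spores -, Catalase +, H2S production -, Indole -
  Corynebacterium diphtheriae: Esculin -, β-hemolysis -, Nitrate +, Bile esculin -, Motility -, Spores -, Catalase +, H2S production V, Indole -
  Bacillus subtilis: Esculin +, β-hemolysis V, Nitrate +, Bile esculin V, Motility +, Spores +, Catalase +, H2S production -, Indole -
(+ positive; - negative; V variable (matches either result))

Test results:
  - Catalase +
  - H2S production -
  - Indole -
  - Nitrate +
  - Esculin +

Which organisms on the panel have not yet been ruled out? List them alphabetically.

Indole -: all 10 remaining candidates are consistent.
H2S production -: excludes Erysipelothrix rhusiopathiae — 9 left.
Catalase +: excludes Lactobacillus acidophilus, Arcanobacterium haemolyticum — 7 left.
Esculin +: excludes Corynebacterium jeikeium, Corynebacterium diphtheriae — 5 left.
Nitrate +: excludes Listeria monocytogenes — 4 left.

Bacillus anthracis, Bacillus cereus, Bacillus subtilis, Nocardia asteroides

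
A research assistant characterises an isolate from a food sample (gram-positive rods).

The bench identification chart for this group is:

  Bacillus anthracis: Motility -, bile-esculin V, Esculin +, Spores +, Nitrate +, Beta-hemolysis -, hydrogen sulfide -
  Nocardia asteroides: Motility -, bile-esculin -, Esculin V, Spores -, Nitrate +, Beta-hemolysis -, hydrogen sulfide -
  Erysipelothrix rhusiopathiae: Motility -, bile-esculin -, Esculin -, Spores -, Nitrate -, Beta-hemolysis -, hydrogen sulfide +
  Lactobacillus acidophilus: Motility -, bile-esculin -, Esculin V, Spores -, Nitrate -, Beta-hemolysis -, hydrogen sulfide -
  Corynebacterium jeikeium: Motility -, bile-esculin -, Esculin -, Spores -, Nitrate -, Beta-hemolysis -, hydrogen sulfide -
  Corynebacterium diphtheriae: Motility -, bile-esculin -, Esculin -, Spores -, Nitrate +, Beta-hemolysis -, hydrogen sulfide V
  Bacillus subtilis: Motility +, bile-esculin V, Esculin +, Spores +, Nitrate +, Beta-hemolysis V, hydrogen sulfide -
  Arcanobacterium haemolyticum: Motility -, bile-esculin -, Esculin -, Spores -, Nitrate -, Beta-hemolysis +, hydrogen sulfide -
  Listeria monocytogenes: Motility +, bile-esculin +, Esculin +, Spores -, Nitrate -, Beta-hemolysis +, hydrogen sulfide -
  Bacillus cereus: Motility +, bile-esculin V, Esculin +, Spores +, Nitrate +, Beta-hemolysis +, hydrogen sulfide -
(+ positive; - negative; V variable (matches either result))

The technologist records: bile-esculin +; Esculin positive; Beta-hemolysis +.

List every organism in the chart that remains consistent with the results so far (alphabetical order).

Bacillus cereus, Bacillus subtilis, Listeria monocytogenes

bile-esculin +: excludes 6 organisms — 4 left.
Beta-hemolysis +: excludes Bacillus anthracis — 3 left.
Esculin +: all 3 remaining candidates are consistent.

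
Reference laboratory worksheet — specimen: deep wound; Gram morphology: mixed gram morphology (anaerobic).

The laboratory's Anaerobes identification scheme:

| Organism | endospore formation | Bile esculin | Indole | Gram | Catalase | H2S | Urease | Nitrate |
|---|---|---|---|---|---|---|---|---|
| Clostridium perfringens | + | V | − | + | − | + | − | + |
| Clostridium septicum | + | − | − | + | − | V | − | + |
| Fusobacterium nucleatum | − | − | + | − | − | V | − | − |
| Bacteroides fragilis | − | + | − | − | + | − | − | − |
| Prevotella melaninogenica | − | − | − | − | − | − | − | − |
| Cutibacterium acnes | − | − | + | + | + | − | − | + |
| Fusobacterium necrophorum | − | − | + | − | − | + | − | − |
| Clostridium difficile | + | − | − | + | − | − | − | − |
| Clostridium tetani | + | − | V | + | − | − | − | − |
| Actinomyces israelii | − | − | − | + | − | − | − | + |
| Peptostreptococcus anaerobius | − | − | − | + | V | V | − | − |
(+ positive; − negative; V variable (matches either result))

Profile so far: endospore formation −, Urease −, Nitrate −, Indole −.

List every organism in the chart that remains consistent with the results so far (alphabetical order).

Bacteroides fragilis, Peptostreptococcus anaerobius, Prevotella melaninogenica

endospore formation −: excludes Clostridium perfringens, Clostridium septicum, Clostridium difficile, Clostridium tetani — 7 left.
Urease −: all 7 remaining candidates are consistent.
Nitrate −: excludes Cutibacterium acnes, Actinomyces israelii — 5 left.
Indole −: excludes Fusobacterium nucleatum, Fusobacterium necrophorum — 3 left.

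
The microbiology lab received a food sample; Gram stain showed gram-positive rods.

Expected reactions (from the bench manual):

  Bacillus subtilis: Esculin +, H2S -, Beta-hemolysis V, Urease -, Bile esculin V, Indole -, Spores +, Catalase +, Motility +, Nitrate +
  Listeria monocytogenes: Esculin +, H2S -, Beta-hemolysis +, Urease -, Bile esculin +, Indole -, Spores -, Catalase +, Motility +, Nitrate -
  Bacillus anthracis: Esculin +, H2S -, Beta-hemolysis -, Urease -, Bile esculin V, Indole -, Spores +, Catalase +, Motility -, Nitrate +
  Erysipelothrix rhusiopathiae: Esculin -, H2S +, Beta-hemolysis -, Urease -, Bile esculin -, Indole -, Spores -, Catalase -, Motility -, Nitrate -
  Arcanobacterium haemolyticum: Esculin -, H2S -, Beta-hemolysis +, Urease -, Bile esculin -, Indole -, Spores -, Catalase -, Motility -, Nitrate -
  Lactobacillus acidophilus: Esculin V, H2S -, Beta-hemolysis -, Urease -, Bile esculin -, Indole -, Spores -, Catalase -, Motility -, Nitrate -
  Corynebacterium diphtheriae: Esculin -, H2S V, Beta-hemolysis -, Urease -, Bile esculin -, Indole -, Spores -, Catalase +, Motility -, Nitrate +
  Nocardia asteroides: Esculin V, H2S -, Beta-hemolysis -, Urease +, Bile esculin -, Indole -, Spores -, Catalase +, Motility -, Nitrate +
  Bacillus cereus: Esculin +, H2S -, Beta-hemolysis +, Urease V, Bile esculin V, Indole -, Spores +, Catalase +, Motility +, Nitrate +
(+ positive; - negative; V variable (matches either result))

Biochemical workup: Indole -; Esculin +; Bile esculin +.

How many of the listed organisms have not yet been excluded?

Bile esculin +: excludes 5 organisms — 4 left.
Indole -: all 4 remaining candidates are consistent.
Esculin +: all 4 remaining candidates are consistent.
Still consistent: Bacillus anthracis, Bacillus cereus, Bacillus subtilis, Listeria monocytogenes.

4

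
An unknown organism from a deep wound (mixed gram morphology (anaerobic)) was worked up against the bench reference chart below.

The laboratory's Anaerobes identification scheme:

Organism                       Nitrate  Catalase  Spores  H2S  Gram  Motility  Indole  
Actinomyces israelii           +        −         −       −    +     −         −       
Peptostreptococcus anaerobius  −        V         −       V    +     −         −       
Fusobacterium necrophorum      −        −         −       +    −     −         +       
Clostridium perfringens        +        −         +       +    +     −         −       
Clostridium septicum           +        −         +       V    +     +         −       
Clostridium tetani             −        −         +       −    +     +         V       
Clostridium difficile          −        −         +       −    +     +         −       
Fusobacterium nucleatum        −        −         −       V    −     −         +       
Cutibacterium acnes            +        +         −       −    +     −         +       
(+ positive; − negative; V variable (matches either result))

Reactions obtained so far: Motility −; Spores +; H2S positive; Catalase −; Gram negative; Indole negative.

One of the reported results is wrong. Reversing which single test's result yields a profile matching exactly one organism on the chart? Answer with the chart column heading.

Gram

As reported, no row in the chart matches all 6 reactions.
Reversing H2S → still no organism matches.
Reversing Spores → still no organism matches.
Reversing Catalase → still no organism matches.
Reversing Gram (to +) → unique match: Clostridium perfringens.
Reversing Motility → still no organism matches.
Reversing Indole → still no organism matches.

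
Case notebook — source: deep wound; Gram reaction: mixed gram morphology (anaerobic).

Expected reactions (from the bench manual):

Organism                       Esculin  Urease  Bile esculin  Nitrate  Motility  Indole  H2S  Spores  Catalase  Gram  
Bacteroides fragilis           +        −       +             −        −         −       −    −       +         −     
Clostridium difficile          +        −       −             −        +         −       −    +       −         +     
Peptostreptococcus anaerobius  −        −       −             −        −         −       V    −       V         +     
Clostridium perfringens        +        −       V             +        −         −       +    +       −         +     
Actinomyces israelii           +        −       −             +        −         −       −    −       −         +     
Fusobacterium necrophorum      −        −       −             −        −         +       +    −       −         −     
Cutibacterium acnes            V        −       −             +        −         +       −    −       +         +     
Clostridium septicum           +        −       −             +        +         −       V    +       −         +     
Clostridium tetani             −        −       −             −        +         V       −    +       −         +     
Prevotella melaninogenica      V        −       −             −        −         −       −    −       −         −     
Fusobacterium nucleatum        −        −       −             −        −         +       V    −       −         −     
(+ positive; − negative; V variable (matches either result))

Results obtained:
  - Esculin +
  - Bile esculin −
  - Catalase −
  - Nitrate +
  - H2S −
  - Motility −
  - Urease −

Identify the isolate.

Actinomyces israelii

Esculin +: excludes Peptostreptococcus anaerobius, Fusobacterium necrophorum, Clostridium tetani, Fusobacterium nucleatum — 7 left.
Motility −: excludes Clostridium difficile, Clostridium septicum — 5 left.
Nitrate +: excludes Bacteroides fragilis, Prevotella melaninogenica — 3 left.
Urease −: all 3 remaining candidates are consistent.
H2S −: excludes Clostridium perfringens — 2 left.
Bile esculin −: all 2 remaining candidates are consistent.
Catalase −: excludes Cutibacterium acnes — 1 left.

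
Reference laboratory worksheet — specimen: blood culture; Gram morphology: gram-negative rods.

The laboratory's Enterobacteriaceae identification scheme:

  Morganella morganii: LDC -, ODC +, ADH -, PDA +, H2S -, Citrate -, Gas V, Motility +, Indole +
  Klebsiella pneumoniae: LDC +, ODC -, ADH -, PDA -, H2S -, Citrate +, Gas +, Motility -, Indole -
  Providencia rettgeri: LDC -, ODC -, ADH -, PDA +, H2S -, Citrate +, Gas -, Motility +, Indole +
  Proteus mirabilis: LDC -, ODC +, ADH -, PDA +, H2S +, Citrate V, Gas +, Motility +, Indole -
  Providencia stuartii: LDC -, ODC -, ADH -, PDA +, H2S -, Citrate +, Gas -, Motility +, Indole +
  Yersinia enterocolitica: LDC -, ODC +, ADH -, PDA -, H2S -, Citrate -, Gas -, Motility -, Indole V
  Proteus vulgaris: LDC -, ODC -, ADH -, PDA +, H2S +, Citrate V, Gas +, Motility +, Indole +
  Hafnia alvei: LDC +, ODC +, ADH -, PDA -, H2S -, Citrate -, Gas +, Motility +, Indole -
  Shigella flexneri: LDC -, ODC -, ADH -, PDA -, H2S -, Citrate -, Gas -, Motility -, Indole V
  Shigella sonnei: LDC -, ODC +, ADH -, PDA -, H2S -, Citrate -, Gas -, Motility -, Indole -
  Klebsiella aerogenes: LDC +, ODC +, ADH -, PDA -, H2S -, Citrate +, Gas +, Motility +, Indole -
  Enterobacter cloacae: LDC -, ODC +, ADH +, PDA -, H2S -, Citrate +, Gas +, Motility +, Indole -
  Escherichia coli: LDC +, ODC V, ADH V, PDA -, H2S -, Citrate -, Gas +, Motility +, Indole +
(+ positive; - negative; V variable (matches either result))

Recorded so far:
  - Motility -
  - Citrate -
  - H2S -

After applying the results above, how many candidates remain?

3

Motility -: excludes 9 organisms — 4 left.
Citrate -: excludes Klebsiella pneumoniae — 3 left.
H2S -: all 3 remaining candidates are consistent.
Still consistent: Shigella flexneri, Shigella sonnei, Yersinia enterocolitica.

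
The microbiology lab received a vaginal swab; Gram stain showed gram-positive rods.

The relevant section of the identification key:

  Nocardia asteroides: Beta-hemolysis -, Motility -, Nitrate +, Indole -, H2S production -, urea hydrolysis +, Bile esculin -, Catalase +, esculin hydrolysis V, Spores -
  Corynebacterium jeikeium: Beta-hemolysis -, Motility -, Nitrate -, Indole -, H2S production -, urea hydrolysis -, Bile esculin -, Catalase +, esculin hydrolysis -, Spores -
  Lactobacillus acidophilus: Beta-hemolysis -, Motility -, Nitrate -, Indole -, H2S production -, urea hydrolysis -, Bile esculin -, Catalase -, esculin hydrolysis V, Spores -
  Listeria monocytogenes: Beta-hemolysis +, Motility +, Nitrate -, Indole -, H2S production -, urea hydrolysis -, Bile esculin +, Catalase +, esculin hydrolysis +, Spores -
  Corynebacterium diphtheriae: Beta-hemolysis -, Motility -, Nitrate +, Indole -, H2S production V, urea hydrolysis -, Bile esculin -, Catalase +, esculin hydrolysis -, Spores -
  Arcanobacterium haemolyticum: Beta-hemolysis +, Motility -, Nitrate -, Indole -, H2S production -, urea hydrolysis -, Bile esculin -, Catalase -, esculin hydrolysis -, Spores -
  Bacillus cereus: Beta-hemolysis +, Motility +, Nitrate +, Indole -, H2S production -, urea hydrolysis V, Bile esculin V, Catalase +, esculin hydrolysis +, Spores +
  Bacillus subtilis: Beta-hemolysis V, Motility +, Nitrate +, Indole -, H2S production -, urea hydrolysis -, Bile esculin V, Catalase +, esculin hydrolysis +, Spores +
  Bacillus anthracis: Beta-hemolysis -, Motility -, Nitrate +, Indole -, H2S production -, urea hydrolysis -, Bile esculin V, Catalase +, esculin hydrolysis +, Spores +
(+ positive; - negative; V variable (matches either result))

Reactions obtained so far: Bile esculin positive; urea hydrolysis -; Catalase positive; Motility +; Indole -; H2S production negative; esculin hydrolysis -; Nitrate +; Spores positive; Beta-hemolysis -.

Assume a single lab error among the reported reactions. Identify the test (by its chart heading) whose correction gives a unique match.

As reported, no row in the chart matches all 10 reactions.
Reversing Indole → still no organism matches.
Reversing H2S production → still no organism matches.
Reversing Nitrate → still no organism matches.
Reversing Motility → still no organism matches.
Reversing Spores → still no organism matches.
Reversing Bile esculin → still no organism matches.
Reversing Beta-hemolysis → still no organism matches.
Reversing Catalase → still no organism matches.
Reversing urea hydrolysis → still no organism matches.
Reversing esculin hydrolysis (to +) → unique match: Bacillus subtilis.

esculin hydrolysis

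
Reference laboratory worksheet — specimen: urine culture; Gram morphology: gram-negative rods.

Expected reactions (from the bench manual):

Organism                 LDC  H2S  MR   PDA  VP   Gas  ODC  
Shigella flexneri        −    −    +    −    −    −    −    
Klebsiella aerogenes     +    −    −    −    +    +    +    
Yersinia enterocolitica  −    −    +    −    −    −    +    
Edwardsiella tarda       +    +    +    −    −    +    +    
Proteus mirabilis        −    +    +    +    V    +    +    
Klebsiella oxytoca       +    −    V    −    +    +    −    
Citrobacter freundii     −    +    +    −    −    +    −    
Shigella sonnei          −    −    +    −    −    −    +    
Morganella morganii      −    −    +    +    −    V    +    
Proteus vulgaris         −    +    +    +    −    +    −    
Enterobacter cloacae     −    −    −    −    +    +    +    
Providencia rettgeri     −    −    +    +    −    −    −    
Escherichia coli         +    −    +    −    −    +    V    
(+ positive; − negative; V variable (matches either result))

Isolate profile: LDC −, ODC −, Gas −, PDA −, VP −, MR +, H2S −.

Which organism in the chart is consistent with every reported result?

Shigella flexneri

Gas −: excludes 8 organisms — 5 left.
LDC −: all 5 remaining candidates are consistent.
PDA −: excludes Morganella morganii, Providencia rettgeri — 3 left.
MR +: all 3 remaining candidates are consistent.
H2S −: all 3 remaining candidates are consistent.
VP −: all 3 remaining candidates are consistent.
ODC −: excludes Yersinia enterocolitica, Shigella sonnei — 1 left.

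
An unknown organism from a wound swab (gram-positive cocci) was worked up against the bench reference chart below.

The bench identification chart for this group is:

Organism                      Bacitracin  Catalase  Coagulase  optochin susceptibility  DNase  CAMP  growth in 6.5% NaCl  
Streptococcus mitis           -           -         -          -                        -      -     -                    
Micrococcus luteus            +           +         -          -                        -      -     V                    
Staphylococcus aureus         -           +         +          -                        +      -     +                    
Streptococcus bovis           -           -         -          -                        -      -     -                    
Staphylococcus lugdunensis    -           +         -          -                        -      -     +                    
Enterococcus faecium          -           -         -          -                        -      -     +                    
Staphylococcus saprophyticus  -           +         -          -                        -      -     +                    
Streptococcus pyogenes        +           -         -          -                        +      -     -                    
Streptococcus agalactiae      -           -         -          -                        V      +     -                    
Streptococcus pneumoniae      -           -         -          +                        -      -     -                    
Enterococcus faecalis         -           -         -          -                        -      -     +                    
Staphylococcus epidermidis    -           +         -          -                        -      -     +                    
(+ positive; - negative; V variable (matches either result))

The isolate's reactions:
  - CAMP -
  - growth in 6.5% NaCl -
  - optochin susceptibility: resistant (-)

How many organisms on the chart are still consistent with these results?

4

growth in 6.5% NaCl -: excludes 6 organisms — 6 left.
CAMP -: excludes Streptococcus agalactiae — 5 left.
optochin susceptibility -: excludes Streptococcus pneumoniae — 4 left.
Still consistent: Micrococcus luteus, Streptococcus bovis, Streptococcus mitis, Streptococcus pyogenes.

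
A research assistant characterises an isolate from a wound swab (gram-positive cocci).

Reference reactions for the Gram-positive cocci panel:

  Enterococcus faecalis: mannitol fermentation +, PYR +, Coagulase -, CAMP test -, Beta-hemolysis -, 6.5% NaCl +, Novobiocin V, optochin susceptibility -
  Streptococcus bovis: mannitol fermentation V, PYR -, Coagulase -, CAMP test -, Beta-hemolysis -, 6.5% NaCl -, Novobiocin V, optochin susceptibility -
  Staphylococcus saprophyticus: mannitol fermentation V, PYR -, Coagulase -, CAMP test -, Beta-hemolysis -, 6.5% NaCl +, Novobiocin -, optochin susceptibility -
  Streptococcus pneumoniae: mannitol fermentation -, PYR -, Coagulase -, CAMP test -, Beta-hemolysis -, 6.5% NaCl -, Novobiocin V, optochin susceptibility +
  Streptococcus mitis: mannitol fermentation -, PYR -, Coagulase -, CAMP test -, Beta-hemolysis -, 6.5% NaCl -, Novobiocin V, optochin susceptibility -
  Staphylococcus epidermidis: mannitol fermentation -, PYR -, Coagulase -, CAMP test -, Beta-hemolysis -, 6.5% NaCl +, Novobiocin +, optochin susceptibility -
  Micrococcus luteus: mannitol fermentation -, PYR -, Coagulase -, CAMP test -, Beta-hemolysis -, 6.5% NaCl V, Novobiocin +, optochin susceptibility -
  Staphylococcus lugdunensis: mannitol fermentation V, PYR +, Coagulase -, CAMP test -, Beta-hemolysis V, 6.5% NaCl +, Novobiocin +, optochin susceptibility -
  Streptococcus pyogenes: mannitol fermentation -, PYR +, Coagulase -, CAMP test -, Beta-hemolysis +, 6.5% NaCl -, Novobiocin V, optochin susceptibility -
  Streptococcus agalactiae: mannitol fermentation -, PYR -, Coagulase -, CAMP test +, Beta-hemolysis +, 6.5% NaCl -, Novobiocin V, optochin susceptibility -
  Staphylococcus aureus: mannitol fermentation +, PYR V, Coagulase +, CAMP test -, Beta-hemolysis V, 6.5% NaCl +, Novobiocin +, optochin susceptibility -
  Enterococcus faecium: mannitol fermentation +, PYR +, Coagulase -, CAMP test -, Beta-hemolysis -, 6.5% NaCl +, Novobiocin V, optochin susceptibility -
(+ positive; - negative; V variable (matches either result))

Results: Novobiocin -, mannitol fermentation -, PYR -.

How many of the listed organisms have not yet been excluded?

5

PYR -: excludes Enterococcus faecalis, Staphylococcus lugdunensis, Streptococcus pyogenes, Enterococcus faecium — 8 left.
mannitol fermentation -: excludes Staphylococcus aureus — 7 left.
Novobiocin -: excludes Staphylococcus epidermidis, Micrococcus luteus — 5 left.
Still consistent: Staphylococcus saprophyticus, Streptococcus agalactiae, Streptococcus bovis, Streptococcus mitis, Streptococcus pneumoniae.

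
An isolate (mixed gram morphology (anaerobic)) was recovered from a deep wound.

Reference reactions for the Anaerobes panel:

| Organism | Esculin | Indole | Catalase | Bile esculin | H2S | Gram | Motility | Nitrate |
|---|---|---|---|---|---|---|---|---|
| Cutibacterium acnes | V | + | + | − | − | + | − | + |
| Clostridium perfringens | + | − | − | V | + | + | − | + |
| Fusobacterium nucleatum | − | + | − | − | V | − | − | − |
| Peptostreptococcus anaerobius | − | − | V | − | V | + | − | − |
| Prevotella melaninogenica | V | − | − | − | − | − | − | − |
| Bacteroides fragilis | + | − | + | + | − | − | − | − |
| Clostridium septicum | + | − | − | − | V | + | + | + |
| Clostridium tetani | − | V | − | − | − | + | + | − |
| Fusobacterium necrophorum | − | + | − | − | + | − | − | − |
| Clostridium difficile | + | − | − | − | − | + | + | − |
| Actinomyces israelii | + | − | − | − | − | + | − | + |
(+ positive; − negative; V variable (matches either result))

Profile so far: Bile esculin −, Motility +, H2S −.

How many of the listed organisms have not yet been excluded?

Bile esculin −: excludes Bacteroides fragilis — 10 left.
Motility +: excludes 7 organisms — 3 left.
H2S −: all 3 remaining candidates are consistent.
Still consistent: Clostridium difficile, Clostridium septicum, Clostridium tetani.

3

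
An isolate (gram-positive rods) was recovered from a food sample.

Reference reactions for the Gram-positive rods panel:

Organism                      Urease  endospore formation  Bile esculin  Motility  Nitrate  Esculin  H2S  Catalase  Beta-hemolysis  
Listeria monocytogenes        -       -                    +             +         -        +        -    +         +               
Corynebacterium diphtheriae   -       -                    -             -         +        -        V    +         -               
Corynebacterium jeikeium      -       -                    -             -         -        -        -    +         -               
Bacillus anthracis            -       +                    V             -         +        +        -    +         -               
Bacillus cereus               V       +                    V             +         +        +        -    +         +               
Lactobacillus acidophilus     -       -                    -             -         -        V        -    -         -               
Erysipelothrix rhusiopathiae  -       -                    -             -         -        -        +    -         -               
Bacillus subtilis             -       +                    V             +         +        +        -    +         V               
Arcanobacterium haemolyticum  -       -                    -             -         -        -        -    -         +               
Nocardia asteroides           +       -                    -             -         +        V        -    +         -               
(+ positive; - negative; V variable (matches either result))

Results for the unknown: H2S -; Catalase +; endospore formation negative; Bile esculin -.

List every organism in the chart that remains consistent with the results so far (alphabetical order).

Corynebacterium diphtheriae, Corynebacterium jeikeium, Nocardia asteroides

H2S -: excludes Erysipelothrix rhusiopathiae — 9 left.
endospore formation -: excludes Bacillus anthracis, Bacillus cereus, Bacillus subtilis — 6 left.
Bile esculin -: excludes Listeria monocytogenes — 5 left.
Catalase +: excludes Lactobacillus acidophilus, Arcanobacterium haemolyticum — 3 left.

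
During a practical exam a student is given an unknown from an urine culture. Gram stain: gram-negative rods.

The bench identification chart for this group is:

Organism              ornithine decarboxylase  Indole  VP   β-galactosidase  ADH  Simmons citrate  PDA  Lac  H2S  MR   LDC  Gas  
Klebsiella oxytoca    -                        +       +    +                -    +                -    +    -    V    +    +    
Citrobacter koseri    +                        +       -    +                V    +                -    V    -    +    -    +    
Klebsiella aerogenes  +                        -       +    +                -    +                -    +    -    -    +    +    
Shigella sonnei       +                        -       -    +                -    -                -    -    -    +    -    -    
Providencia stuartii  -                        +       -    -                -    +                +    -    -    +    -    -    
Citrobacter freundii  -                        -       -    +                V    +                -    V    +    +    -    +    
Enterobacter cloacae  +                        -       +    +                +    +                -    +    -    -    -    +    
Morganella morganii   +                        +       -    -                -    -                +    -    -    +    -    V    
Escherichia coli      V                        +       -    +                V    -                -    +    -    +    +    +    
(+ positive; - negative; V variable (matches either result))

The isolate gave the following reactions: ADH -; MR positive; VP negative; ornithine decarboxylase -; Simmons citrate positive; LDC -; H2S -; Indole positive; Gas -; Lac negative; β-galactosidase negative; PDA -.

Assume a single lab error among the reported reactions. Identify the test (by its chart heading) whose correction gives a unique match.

PDA

As reported, no row in the chart matches all 12 reactions.
Reversing VP → still no organism matches.
Reversing Indole → still no organism matches.
Reversing ornithine decarboxylase → still no organism matches.
Reversing LDC → still no organism matches.
Reversing β-galactosidase → still no organism matches.
Reversing Lac → still no organism matches.
Reversing Simmons citrate → still no organism matches.
Reversing ADH → still no organism matches.
Reversing PDA (to +) → unique match: Providencia stuartii.
Reversing MR → still no organism matches.
Reversing H2S → still no organism matches.
Reversing Gas → still no organism matches.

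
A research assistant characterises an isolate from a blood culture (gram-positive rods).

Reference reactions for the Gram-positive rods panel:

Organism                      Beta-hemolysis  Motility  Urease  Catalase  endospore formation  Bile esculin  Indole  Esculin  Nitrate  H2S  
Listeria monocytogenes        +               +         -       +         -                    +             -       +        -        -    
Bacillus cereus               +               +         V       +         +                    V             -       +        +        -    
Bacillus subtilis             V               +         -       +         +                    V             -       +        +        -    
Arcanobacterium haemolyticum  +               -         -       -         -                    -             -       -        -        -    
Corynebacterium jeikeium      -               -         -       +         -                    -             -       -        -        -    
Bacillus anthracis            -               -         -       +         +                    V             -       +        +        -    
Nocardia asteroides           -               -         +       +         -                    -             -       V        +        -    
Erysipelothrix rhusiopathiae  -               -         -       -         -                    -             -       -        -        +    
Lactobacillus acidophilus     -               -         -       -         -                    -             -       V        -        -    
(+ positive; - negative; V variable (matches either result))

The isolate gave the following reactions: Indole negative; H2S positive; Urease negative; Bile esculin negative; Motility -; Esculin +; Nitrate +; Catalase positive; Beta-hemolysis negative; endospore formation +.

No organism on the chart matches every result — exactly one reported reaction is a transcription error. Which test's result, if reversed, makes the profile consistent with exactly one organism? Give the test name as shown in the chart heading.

As reported, no row in the chart matches all 10 reactions.
Reversing Catalase → still no organism matches.
Reversing Beta-hemolysis → still no organism matches.
Reversing Nitrate → still no organism matches.
Reversing Bile esculin → still no organism matches.
Reversing Indole → still no organism matches.
Reversing Motility → still no organism matches.
Reversing H2S (to -) → unique match: Bacillus anthracis.
Reversing endospore formation → still no organism matches.
Reversing Urease → still no organism matches.
Reversing Esculin → still no organism matches.

H2S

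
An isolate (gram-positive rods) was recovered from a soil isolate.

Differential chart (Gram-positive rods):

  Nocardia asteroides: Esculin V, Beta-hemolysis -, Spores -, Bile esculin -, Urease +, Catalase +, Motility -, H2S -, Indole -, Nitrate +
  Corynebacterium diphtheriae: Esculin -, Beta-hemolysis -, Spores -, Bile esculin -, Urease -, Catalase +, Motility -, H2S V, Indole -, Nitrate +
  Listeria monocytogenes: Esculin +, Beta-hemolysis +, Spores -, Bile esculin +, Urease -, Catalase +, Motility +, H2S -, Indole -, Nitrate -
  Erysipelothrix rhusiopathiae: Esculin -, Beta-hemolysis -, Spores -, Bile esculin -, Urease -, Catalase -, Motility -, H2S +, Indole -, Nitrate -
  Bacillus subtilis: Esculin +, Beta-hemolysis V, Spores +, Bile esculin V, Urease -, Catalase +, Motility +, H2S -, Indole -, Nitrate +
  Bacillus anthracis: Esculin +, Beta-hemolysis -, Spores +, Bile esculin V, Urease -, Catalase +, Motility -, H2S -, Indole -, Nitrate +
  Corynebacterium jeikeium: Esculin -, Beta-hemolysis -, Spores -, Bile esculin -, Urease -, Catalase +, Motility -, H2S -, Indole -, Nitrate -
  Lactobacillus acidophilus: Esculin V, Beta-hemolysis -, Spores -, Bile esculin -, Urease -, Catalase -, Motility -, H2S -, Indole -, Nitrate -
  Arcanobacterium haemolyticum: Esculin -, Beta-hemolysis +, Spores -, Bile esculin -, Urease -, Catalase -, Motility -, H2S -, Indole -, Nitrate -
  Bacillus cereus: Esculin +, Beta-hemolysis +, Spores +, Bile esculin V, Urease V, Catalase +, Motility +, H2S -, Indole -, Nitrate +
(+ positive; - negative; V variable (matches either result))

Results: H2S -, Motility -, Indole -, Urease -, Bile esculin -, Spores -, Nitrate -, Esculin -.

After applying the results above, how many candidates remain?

3

Indole -: all 10 remaining candidates are consistent.
H2S -: excludes Erysipelothrix rhusiopathiae — 9 left.
Motility -: excludes Listeria monocytogenes, Bacillus subtilis, Bacillus cereus — 6 left.
Spores -: excludes Bacillus anthracis — 5 left.
Urease -: excludes Nocardia asteroides — 4 left.
Bile esculin -: all 4 remaining candidates are consistent.
Esculin -: all 4 remaining candidates are consistent.
Nitrate -: excludes Corynebacterium diphtheriae — 3 left.
Still consistent: Arcanobacterium haemolyticum, Corynebacterium jeikeium, Lactobacillus acidophilus.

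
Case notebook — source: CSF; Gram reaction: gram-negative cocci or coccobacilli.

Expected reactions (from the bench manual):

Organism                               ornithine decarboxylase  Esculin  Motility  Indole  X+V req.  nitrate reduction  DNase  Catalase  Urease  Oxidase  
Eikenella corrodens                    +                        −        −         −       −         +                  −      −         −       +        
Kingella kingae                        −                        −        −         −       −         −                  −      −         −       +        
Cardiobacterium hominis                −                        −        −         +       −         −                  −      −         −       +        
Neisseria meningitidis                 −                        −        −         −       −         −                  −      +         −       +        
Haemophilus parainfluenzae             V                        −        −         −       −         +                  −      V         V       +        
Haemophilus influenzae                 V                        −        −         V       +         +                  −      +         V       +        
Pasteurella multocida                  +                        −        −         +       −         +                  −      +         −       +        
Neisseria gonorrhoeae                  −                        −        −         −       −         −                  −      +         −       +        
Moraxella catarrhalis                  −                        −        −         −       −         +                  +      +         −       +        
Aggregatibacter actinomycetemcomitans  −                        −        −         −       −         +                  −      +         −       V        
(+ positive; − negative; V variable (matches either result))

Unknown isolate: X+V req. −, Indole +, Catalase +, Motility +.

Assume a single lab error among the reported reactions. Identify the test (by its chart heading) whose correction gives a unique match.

As reported, no row in the chart matches all 4 reactions.
Reversing Motility (to −) → unique match: Pasteurella multocida.
Reversing X+V req. → still no organism matches.
Reversing Indole → still no organism matches.
Reversing Catalase → still no organism matches.

Motility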